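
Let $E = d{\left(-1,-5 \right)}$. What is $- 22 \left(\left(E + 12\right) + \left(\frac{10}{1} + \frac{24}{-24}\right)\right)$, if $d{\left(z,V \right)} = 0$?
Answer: $-462$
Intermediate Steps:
$E = 0$
$- 22 \left(\left(E + 12\right) + \left(\frac{10}{1} + \frac{24}{-24}\right)\right) = - 22 \left(\left(0 + 12\right) + \left(\frac{10}{1} + \frac{24}{-24}\right)\right) = - 22 \left(12 + \left(10 \cdot 1 + 24 \left(- \frac{1}{24}\right)\right)\right) = - 22 \left(12 + \left(10 - 1\right)\right) = - 22 \left(12 + 9\right) = \left(-22\right) 21 = -462$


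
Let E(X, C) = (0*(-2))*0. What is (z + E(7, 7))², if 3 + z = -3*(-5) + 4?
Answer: 256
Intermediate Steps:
E(X, C) = 0 (E(X, C) = 0*0 = 0)
z = 16 (z = -3 + (-3*(-5) + 4) = -3 + (15 + 4) = -3 + 19 = 16)
(z + E(7, 7))² = (16 + 0)² = 16² = 256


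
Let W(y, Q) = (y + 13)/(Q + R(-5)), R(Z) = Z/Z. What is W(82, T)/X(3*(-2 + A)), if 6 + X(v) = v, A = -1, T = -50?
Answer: 19/147 ≈ 0.12925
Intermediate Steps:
R(Z) = 1
W(y, Q) = (13 + y)/(1 + Q) (W(y, Q) = (y + 13)/(Q + 1) = (13 + y)/(1 + Q))
X(v) = -6 + v
W(82, T)/X(3*(-2 + A)) = ((13 + 82)/(1 - 50))/(-6 + 3*(-2 - 1)) = (95/(-49))/(-6 + 3*(-3)) = (-1/49*95)/(-6 - 9) = -95/49/(-15) = -95/49*(-1/15) = 19/147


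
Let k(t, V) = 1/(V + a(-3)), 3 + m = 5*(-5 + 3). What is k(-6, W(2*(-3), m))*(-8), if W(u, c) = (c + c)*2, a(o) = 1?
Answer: 8/51 ≈ 0.15686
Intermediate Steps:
m = -13 (m = -3 + 5*(-5 + 3) = -3 + 5*(-2) = -3 - 10 = -13)
W(u, c) = 4*c (W(u, c) = (2*c)*2 = 4*c)
k(t, V) = 1/(1 + V) (k(t, V) = 1/(V + 1) = 1/(1 + V))
k(-6, W(2*(-3), m))*(-8) = -8/(1 + 4*(-13)) = -8/(1 - 52) = -8/(-51) = -1/51*(-8) = 8/51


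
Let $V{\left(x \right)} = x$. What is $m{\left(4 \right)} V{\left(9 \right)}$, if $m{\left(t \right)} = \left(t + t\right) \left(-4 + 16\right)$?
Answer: $864$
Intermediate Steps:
$m{\left(t \right)} = 24 t$ ($m{\left(t \right)} = 2 t 12 = 24 t$)
$m{\left(4 \right)} V{\left(9 \right)} = 24 \cdot 4 \cdot 9 = 96 \cdot 9 = 864$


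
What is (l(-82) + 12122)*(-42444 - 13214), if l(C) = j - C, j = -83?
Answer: -674630618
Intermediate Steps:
l(C) = -83 - C
(l(-82) + 12122)*(-42444 - 13214) = ((-83 - 1*(-82)) + 12122)*(-42444 - 13214) = ((-83 + 82) + 12122)*(-55658) = (-1 + 12122)*(-55658) = 12121*(-55658) = -674630618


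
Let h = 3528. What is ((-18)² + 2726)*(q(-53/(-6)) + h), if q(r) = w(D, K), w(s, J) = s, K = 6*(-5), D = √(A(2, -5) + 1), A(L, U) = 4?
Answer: 10760400 + 3050*√5 ≈ 1.0767e+7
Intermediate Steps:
D = √5 (D = √(4 + 1) = √5 ≈ 2.2361)
K = -30
q(r) = √5
((-18)² + 2726)*(q(-53/(-6)) + h) = ((-18)² + 2726)*(√5 + 3528) = (324 + 2726)*(3528 + √5) = 3050*(3528 + √5) = 10760400 + 3050*√5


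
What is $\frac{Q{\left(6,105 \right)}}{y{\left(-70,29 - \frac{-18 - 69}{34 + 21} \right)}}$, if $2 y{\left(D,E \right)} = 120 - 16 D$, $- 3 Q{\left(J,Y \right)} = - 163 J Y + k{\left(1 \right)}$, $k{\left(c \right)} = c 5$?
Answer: $\frac{20537}{372} \approx 55.207$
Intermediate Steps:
$k{\left(c \right)} = 5 c$
$Q{\left(J,Y \right)} = - \frac{5}{3} + \frac{163 J Y}{3}$ ($Q{\left(J,Y \right)} = - \frac{- 163 J Y + 5 \cdot 1}{3} = - \frac{- 163 J Y + 5}{3} = - \frac{5 - 163 J Y}{3} = - \frac{5}{3} + \frac{163 J Y}{3}$)
$y{\left(D,E \right)} = 60 - 8 D$ ($y{\left(D,E \right)} = \frac{120 - 16 D}{2} = 60 - 8 D$)
$\frac{Q{\left(6,105 \right)}}{y{\left(-70,29 - \frac{-18 - 69}{34 + 21} \right)}} = \frac{- \frac{5}{3} + \frac{163}{3} \cdot 6 \cdot 105}{60 - -560} = \frac{- \frac{5}{3} + 34230}{60 + 560} = \frac{102685}{3 \cdot 620} = \frac{102685}{3} \cdot \frac{1}{620} = \frac{20537}{372}$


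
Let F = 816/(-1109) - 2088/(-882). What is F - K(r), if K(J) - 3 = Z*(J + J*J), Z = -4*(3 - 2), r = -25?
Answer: 130344037/54341 ≈ 2398.6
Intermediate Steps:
Z = -4 (Z = -4*1 = -4)
K(J) = 3 - 4*J - 4*J**2 (K(J) = 3 - 4*(J + J*J) = 3 - 4*(J + J**2) = 3 + (-4*J - 4*J**2) = 3 - 4*J - 4*J**2)
F = 88660/54341 (F = 816*(-1/1109) - 2088*(-1/882) = -816/1109 + 116/49 = 88660/54341 ≈ 1.6315)
F - K(r) = 88660/54341 - (3 - 4*(-25) - 4*(-25)**2) = 88660/54341 - (3 + 100 - 4*625) = 88660/54341 - (3 + 100 - 2500) = 88660/54341 - 1*(-2397) = 88660/54341 + 2397 = 130344037/54341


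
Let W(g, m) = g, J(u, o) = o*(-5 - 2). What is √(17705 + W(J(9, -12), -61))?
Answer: √17789 ≈ 133.38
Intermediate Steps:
J(u, o) = -7*o (J(u, o) = o*(-7) = -7*o)
√(17705 + W(J(9, -12), -61)) = √(17705 - 7*(-12)) = √(17705 + 84) = √17789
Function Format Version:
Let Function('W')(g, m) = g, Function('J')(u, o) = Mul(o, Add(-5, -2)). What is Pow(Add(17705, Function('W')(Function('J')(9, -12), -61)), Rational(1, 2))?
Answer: Pow(17789, Rational(1, 2)) ≈ 133.38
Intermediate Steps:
Function('J')(u, o) = Mul(-7, o) (Function('J')(u, o) = Mul(o, -7) = Mul(-7, o))
Pow(Add(17705, Function('W')(Function('J')(9, -12), -61)), Rational(1, 2)) = Pow(Add(17705, Mul(-7, -12)), Rational(1, 2)) = Pow(Add(17705, 84), Rational(1, 2)) = Pow(17789, Rational(1, 2))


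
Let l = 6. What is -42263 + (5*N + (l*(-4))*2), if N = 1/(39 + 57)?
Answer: -4061851/96 ≈ -42311.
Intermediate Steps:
N = 1/96 ≈ 0.010417
-42263 + (5*N + (l*(-4))*2) = -42263 + (5*(1/96) + (6*(-4))*2) = -42263 + (5/96 - 24*2) = -42263 + (5/96 - 48) = -42263 - 4603/96 = -4061851/96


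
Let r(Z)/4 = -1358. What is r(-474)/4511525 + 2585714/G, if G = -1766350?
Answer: -233502163341/159378643675 ≈ -1.4651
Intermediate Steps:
r(Z) = -5432 (r(Z) = 4*(-1358) = -5432)
r(-474)/4511525 + 2585714/G = -5432/4511525 + 2585714/(-1766350) = -5432*1/4511525 + 2585714*(-1/1766350) = -5432/4511525 - 1292857/883175 = -233502163341/159378643675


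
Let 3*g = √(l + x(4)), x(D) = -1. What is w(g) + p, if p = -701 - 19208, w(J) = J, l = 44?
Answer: -19909 + √43/3 ≈ -19907.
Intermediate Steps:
g = √43/3 (g = √(44 - 1)/3 = √43/3 ≈ 2.1858)
p = -19909
w(g) + p = √43/3 - 19909 = -19909 + √43/3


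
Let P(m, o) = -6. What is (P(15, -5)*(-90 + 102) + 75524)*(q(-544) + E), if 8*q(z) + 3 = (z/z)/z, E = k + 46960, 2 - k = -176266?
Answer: 18325152169649/1088 ≈ 1.6843e+10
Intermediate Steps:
k = 176268 (k = 2 - 1*(-176266) = 2 + 176266 = 176268)
E = 223228 (E = 176268 + 46960 = 223228)
q(z) = -3/8 + 1/(8*z) (q(z) = -3/8 + ((z/z)/z)/8 = -3/8 + (1/z)/8 = -3/8 + 1/(8*z))
(P(15, -5)*(-90 + 102) + 75524)*(q(-544) + E) = (-6*(-90 + 102) + 75524)*((1/8)*(1 - 3*(-544))/(-544) + 223228) = (-6*12 + 75524)*((1/8)*(-1/544)*(1 + 1632) + 223228) = (-72 + 75524)*((1/8)*(-1/544)*1633 + 223228) = 75452*(-1633/4352 + 223228) = 75452*(971486623/4352) = 18325152169649/1088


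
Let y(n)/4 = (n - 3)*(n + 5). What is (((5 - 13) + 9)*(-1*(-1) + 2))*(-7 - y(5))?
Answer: -261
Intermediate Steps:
y(n) = 4*(-3 + n)*(5 + n) (y(n) = 4*((n - 3)*(n + 5)) = 4*((-3 + n)*(5 + n)) = 4*(-3 + n)*(5 + n))
(((5 - 13) + 9)*(-1*(-1) + 2))*(-7 - y(5)) = (((5 - 13) + 9)*(-1*(-1) + 2))*(-7 - (-60 + 4*5**2 + 8*5)) = ((-8 + 9)*(1 + 2))*(-7 - (-60 + 4*25 + 40)) = (1*3)*(-7 - (-60 + 100 + 40)) = 3*(-7 - 1*80) = 3*(-7 - 80) = 3*(-87) = -261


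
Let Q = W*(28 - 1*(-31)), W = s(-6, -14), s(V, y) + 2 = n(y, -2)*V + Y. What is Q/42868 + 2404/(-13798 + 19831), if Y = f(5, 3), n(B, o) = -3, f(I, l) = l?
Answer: 109817665/258622644 ≈ 0.42462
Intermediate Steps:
Y = 3
s(V, y) = 1 - 3*V (s(V, y) = -2 + (-3*V + 3) = -2 + (3 - 3*V) = 1 - 3*V)
W = 19 (W = 1 - 3*(-6) = 1 + 18 = 19)
Q = 1121 (Q = 19*(28 - 1*(-31)) = 19*(28 + 31) = 19*59 = 1121)
Q/42868 + 2404/(-13798 + 19831) = 1121/42868 + 2404/(-13798 + 19831) = 1121*(1/42868) + 2404/6033 = 1121/42868 + 2404*(1/6033) = 1121/42868 + 2404/6033 = 109817665/258622644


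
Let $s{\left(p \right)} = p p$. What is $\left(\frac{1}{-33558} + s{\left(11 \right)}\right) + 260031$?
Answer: $\frac{8730180815}{33558} \approx 2.6015 \cdot 10^{5}$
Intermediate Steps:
$s{\left(p \right)} = p^{2}$
$\left(\frac{1}{-33558} + s{\left(11 \right)}\right) + 260031 = \left(\frac{1}{-33558} + 11^{2}\right) + 260031 = \left(- \frac{1}{33558} + 121\right) + 260031 = \frac{4060517}{33558} + 260031 = \frac{8730180815}{33558}$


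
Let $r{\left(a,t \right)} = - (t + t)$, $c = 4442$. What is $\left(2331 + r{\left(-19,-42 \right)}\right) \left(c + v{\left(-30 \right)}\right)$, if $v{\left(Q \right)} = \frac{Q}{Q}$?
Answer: $10729845$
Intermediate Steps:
$r{\left(a,t \right)} = - 2 t$
$v{\left(Q \right)} = 1$
$\left(2331 + r{\left(-19,-42 \right)}\right) \left(c + v{\left(-30 \right)}\right) = \left(2331 - -84\right) \left(4442 + 1\right) = \left(2331 + 84\right) 4443 = 2415 \cdot 4443 = 10729845$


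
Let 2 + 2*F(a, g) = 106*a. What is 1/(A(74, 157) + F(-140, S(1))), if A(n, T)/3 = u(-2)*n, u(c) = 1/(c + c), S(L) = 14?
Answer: -2/14953 ≈ -0.00013375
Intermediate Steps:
u(c) = 1/(2*c)
F(a, g) = -1 + 53*a (F(a, g) = -1 + (106*a)/2 = -1 + 53*a)
A(n, T) = -3*n/4 (A(n, T) = 3*(((1/2)/(-2))*n) = 3*(((1/2)*(-1/2))*n) = 3*(-n/4) = -3*n/4)
1/(A(74, 157) + F(-140, S(1))) = 1/(-3/4*74 + (-1 + 53*(-140))) = 1/(-111/2 + (-1 - 7420)) = 1/(-111/2 - 7421) = 1/(-14953/2) = -2/14953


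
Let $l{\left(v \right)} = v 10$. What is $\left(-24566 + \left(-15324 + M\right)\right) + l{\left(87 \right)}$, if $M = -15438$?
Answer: $-54458$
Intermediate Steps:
$l{\left(v \right)} = 10 v$
$\left(-24566 + \left(-15324 + M\right)\right) + l{\left(87 \right)} = \left(-24566 - 30762\right) + 10 \cdot 87 = \left(-24566 - 30762\right) + 870 = -55328 + 870 = -54458$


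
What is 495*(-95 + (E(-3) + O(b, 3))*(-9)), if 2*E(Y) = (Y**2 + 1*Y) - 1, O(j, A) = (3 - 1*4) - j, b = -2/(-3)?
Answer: -101475/2 ≈ -50738.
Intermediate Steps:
b = 2/3 (b = -2*(-1/3) = 2/3 ≈ 0.66667)
O(j, A) = -1 - j (O(j, A) = (3 - 4) - j = -1 - j)
E(Y) = -1/2 + Y/2 + Y**2/2 (E(Y) = ((Y**2 + 1*Y) - 1)/2 = ((Y**2 + Y) - 1)/2 = ((Y + Y**2) - 1)/2 = (-1 + Y + Y**2)/2 = -1/2 + Y/2 + Y**2/2)
495*(-95 + (E(-3) + O(b, 3))*(-9)) = 495*(-95 + ((-1/2 + (1/2)*(-3) + (1/2)*(-3)**2) + (-1 - 1*2/3))*(-9)) = 495*(-95 + ((-1/2 - 3/2 + (1/2)*9) + (-1 - 2/3))*(-9)) = 495*(-95 + ((-1/2 - 3/2 + 9/2) - 5/3)*(-9)) = 495*(-95 + (5/2 - 5/3)*(-9)) = 495*(-95 + (5/6)*(-9)) = 495*(-95 - 15/2) = 495*(-205/2) = -101475/2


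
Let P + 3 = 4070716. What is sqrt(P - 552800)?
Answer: sqrt(3517913) ≈ 1875.6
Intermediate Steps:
P = 4070713 (P = -3 + 4070716 = 4070713)
sqrt(P - 552800) = sqrt(4070713 - 552800) = sqrt(3517913)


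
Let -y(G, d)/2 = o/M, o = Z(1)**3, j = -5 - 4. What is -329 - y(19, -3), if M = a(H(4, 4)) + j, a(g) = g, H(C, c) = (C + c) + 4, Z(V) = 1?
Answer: -985/3 ≈ -328.33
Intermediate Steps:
H(C, c) = 4 + C + c
j = -9
M = 3 (M = (4 + 4 + 4) - 9 = 12 - 9 = 3)
o = 1 (o = 1**3 = 1)
y(G, d) = -2/3
-329 - y(19, -3) = -329 - 1*(-2/3) = -329 + 2/3 = -985/3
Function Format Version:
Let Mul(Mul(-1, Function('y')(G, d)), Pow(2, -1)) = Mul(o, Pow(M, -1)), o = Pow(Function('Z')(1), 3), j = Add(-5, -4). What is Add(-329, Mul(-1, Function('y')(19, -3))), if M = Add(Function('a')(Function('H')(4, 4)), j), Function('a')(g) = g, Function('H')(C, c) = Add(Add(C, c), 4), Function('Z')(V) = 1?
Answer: Rational(-985, 3) ≈ -328.33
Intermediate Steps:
Function('H')(C, c) = Add(4, C, c)
j = -9
M = 3 (M = Add(Add(4, 4, 4), -9) = Add(12, -9) = 3)
o = 1 (o = Pow(1, 3) = 1)
Function('y')(G, d) = Rational(-2, 3) (Function('y')(G, d) = Mul(-2, Mul(1, Pow(3, -1))) = Mul(-2, Mul(1, Rational(1, 3))) = Mul(-2, Rational(1, 3)) = Rational(-2, 3))
Add(-329, Mul(-1, Function('y')(19, -3))) = Add(-329, Mul(-1, Rational(-2, 3))) = Add(-329, Rational(2, 3)) = Rational(-985, 3)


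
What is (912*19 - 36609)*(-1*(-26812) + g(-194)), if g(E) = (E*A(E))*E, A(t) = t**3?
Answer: 5298319722884772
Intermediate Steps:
g(E) = E**5 (g(E) = (E*E**3)*E = E**4*E = E**5)
(912*19 - 36609)*(-1*(-26812) + g(-194)) = (912*19 - 36609)*(-1*(-26812) + (-194)**5) = (17328 - 36609)*(26812 - 274794888224) = -19281*(-274794861412) = 5298319722884772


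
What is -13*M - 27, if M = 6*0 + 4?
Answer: -79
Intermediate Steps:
M = 4 (M = 0 + 4 = 4)
-13*M - 27 = -13*4 - 27 = -52 - 27 = -79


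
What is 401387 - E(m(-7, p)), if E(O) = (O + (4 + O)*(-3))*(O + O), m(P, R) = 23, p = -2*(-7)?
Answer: 404055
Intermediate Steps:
p = 14
E(O) = 2*O*(-12 - 2*O) (E(O) = (O + (-12 - 3*O))*(2*O) = (-12 - 2*O)*(2*O) = 2*O*(-12 - 2*O))
401387 - E(m(-7, p)) = 401387 - (-4)*23*(6 + 23) = 401387 - (-4)*23*29 = 401387 - 1*(-2668) = 401387 + 2668 = 404055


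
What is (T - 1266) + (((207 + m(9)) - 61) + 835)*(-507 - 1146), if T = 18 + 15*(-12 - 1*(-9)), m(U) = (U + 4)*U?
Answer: -1816287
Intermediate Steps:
m(U) = U*(4 + U) (m(U) = (4 + U)*U = U*(4 + U))
T = -27 (T = 18 + 15*(-12 + 9) = 18 + 15*(-3) = 18 - 45 = -27)
(T - 1266) + (((207 + m(9)) - 61) + 835)*(-507 - 1146) = (-27 - 1266) + (((207 + 9*(4 + 9)) - 61) + 835)*(-507 - 1146) = -1293 + (((207 + 9*13) - 61) + 835)*(-1653) = -1293 + (((207 + 117) - 61) + 835)*(-1653) = -1293 + ((324 - 61) + 835)*(-1653) = -1293 + (263 + 835)*(-1653) = -1293 + 1098*(-1653) = -1293 - 1814994 = -1816287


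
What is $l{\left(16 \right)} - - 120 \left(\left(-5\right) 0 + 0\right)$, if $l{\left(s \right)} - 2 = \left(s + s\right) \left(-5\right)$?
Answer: $-158$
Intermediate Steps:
$l{\left(s \right)} = 2 - 10 s$ ($l{\left(s \right)} = 2 + \left(s + s\right) \left(-5\right) = 2 + 2 s \left(-5\right) = 2 - 10 s$)
$l{\left(16 \right)} - - 120 \left(\left(-5\right) 0 + 0\right) = \left(2 - 160\right) - - 120 \left(\left(-5\right) 0 + 0\right) = \left(2 - 160\right) - - 120 \left(0 + 0\right) = -158 - \left(-120\right) 0 = -158 - 0 = -158 + 0 = -158$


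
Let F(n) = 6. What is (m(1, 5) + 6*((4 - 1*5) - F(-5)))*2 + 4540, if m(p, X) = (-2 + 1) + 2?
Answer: 4458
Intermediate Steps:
m(p, X) = 1 (m(p, X) = -1 + 2 = 1)
(m(1, 5) + 6*((4 - 1*5) - F(-5)))*2 + 4540 = (1 + 6*((4 - 1*5) - 1*6))*2 + 4540 = (1 + 6*((4 - 5) - 6))*2 + 4540 = (1 + 6*(-1 - 6))*2 + 4540 = (1 + 6*(-7))*2 + 4540 = (1 - 42)*2 + 4540 = -41*2 + 4540 = -82 + 4540 = 4458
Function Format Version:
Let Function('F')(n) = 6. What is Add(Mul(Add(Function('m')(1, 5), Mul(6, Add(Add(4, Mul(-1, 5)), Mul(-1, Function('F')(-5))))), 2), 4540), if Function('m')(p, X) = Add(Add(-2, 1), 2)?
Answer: 4458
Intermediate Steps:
Function('m')(p, X) = 1 (Function('m')(p, X) = Add(-1, 2) = 1)
Add(Mul(Add(Function('m')(1, 5), Mul(6, Add(Add(4, Mul(-1, 5)), Mul(-1, Function('F')(-5))))), 2), 4540) = Add(Mul(Add(1, Mul(6, Add(Add(4, Mul(-1, 5)), Mul(-1, 6)))), 2), 4540) = Add(Mul(Add(1, Mul(6, Add(Add(4, -5), -6))), 2), 4540) = Add(Mul(Add(1, Mul(6, Add(-1, -6))), 2), 4540) = Add(Mul(Add(1, Mul(6, -7)), 2), 4540) = Add(Mul(Add(1, -42), 2), 4540) = Add(Mul(-41, 2), 4540) = Add(-82, 4540) = 4458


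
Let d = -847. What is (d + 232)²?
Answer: 378225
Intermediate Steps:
(d + 232)² = (-847 + 232)² = (-615)² = 378225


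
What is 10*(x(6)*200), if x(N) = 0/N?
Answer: 0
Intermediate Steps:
x(N) = 0
10*(x(6)*200) = 10*(0*200) = 10*0 = 0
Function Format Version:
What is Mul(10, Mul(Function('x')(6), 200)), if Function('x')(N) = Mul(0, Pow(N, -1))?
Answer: 0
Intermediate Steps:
Function('x')(N) = 0
Mul(10, Mul(Function('x')(6), 200)) = Mul(10, Mul(0, 200)) = Mul(10, 0) = 0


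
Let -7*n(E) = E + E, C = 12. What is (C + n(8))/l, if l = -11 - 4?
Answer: -68/105 ≈ -0.64762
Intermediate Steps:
n(E) = -2*E/7 (n(E) = -(E + E)/7 = -2*E/7)
l = -15
(C + n(8))/l = (12 - 2/7*8)/(-15) = (12 - 16/7)*(-1/15) = (68/7)*(-1/15) = -68/105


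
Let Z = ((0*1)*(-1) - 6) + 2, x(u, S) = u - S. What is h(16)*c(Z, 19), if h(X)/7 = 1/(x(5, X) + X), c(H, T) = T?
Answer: 133/5 ≈ 26.600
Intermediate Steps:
Z = -4 (Z = (0*(-1) - 6) + 2 = (0 - 6) + 2 = -6 + 2 = -4)
h(X) = 7/5 (h(X) = 7/((5 - X) + X) = 7/5)
h(16)*c(Z, 19) = (7/5)*19 = 133/5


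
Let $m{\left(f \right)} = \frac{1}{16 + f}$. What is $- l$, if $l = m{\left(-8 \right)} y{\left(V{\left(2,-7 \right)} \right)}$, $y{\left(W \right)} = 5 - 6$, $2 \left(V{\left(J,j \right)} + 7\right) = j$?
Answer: $\frac{1}{8} \approx 0.125$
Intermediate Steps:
$V{\left(J,j \right)} = -7 + \frac{j}{2}$
$y{\left(W \right)} = -1$ ($y{\left(W \right)} = 5 - 6 = -1$)
$l = - \frac{1}{8}$ ($l = \frac{1}{16 - 8} \left(-1\right) = \frac{1}{8} \left(-1\right) = - \frac{1}{8} \approx -0.125$)
$- l = \left(-1\right) \left(- \frac{1}{8}\right) = \frac{1}{8}$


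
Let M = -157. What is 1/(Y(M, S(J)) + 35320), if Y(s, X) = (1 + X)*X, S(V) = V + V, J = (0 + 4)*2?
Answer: 1/35592 ≈ 2.8096e-5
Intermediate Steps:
J = 8 (J = 4*2 = 8)
S(V) = 2*V
Y(s, X) = X*(1 + X)
1/(Y(M, S(J)) + 35320) = 1/((2*8)*(1 + 2*8) + 35320) = 1/(16*(1 + 16) + 35320) = 1/(16*17 + 35320) = 1/(272 + 35320) = 1/35592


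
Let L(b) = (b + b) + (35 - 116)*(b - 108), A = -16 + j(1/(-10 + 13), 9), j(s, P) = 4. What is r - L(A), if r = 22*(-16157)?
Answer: -365150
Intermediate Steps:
r = -355454
A = -12 (A = -16 + 4 = -12)
L(b) = 8748 - 79*b (L(b) = 2*b - 81*(-108 + b) = 2*b + (8748 - 81*b) = 8748 - 79*b)
r - L(A) = -355454 - (8748 - 79*(-12)) = -355454 - (8748 + 948) = -355454 - 1*9696 = -355454 - 9696 = -365150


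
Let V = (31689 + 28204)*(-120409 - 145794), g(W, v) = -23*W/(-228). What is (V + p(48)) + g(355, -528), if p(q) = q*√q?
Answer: -3635162743447/228 + 192*√3 ≈ -1.5944e+10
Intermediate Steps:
g(W, v) = 23*W/228 (g(W, v) = -23*W*(-1/228) = 23*W/228)
p(q) = q^(3/2)
V = -15943696279 (V = 59893*(-266203) = -15943696279)
(V + p(48)) + g(355, -528) = (-15943696279 + 48^(3/2)) + (23/228)*355 = (-15943696279 + 192*√3) + 8165/228 = -3635162743447/228 + 192*√3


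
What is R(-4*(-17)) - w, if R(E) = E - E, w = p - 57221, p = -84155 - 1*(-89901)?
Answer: 51475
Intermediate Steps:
p = 5746 (p = -84155 + 89901 = 5746)
w = -51475 (w = 5746 - 57221 = -51475)
R(E) = 0
R(-4*(-17)) - w = 0 - 1*(-51475) = 0 + 51475 = 51475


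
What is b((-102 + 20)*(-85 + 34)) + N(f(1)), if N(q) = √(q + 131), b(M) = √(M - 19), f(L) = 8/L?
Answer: √139 + √4163 ≈ 76.311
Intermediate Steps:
b(M) = √(-19 + M)
N(q) = √(131 + q)
b((-102 + 20)*(-85 + 34)) + N(f(1)) = √(-19 + (-102 + 20)*(-85 + 34)) + √(131 + 8/1) = √(-19 - 82*(-51)) + √(131 + 8*1) = √(-19 + 4182) + √(131 + 8) = √4163 + √139 = √139 + √4163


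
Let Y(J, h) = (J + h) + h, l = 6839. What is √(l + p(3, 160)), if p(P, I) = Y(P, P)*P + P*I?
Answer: √7346 ≈ 85.709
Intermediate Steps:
Y(J, h) = J + 2*h
p(P, I) = 3*P² + I*P (p(P, I) = (P + 2*P)*P + P*I = (3*P)*P + I*P = 3*P² + I*P)
√(l + p(3, 160)) = √(6839 + 3*(160 + 3*3)) = √(6839 + 3*(160 + 9)) = √(6839 + 3*169) = √(6839 + 507) = √7346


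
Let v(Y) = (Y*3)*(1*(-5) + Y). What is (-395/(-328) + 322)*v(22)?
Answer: 59472171/164 ≈ 3.6264e+5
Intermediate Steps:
v(Y) = 3*Y*(-5 + Y) (v(Y) = (3*Y)*(-5 + Y) = 3*Y*(-5 + Y))
(-395/(-328) + 322)*v(22) = (-395/(-328) + 322)*(3*22*(-5 + 22)) = (-395*(-1/328) + 322)*(3*22*17) = (395/328 + 322)*1122 = (106011/328)*1122 = 59472171/164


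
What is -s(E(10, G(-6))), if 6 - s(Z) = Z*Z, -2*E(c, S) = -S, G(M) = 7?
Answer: 25/4 ≈ 6.2500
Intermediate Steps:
E(c, S) = S/2 (E(c, S) = -(-1)*S/2 = S/2)
s(Z) = 6 - Z² (s(Z) = 6 - Z*Z = 6 - Z²)
-s(E(10, G(-6))) = -(6 - ((½)*7)²) = -(6 - (7/2)²) = -(6 - 1*49/4) = -(6 - 49/4) = -1*(-25/4) = 25/4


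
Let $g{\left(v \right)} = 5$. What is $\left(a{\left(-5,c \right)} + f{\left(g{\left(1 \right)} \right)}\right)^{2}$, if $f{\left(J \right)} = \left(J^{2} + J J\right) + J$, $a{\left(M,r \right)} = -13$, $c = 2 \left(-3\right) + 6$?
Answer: $1764$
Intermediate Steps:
$c = 0$ ($c = -6 + 6 = 0$)
$f{\left(J \right)} = J + 2 J^{2}$ ($f{\left(J \right)} = \left(J^{2} + J^{2}\right) + J = 2 J^{2} + J = J + 2 J^{2}$)
$\left(a{\left(-5,c \right)} + f{\left(g{\left(1 \right)} \right)}\right)^{2} = \left(-13 + 5 \left(1 + 2 \cdot 5\right)\right)^{2} = \left(-13 + 5 \left(1 + 10\right)\right)^{2} = \left(-13 + 5 \cdot 11\right)^{2} = \left(-13 + 55\right)^{2} = 42^{2} = 1764$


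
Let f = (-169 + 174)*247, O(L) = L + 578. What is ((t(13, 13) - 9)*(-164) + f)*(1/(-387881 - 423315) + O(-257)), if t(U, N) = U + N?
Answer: -404391749995/811196 ≈ -4.9851e+5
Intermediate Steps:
O(L) = 578 + L
t(U, N) = N + U
f = 1235 (f = 5*247 = 1235)
((t(13, 13) - 9)*(-164) + f)*(1/(-387881 - 423315) + O(-257)) = (((13 + 13) - 9)*(-164) + 1235)*(1/(-387881 - 423315) + (578 - 257)) = ((26 - 9)*(-164) + 1235)*(1/(-811196) + 321) = (17*(-164) + 1235)*(-1/811196 + 321) = (-2788 + 1235)*(260393915/811196) = -1553*260393915/811196 = -404391749995/811196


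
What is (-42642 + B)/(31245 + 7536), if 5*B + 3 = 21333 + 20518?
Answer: -171362/193905 ≈ -0.88374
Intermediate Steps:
B = 41848/5 (B = -3/5 + (21333 + 20518)/5 = -3/5 + (1/5)*41851 = -3/5 + 41851/5 = 41848/5 ≈ 8369.6)
(-42642 + B)/(31245 + 7536) = (-42642 + 41848/5)/(31245 + 7536) = -171362/5/38781 = -171362/5*1/38781 = -171362/193905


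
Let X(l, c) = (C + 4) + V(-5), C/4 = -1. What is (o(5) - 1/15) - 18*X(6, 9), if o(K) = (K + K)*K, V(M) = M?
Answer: 2099/15 ≈ 139.93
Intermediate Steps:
C = -4 (C = 4*(-1) = -4)
o(K) = 2*K² (o(K) = (2*K)*K = 2*K²)
X(l, c) = -5 (X(l, c) = (-4 + 4) - 5 = 0 - 5 = -5)
(o(5) - 1/15) - 18*X(6, 9) = (2*5² - 1/15) - 18*(-5) = (2*25 - 1*1/15) + 90 = (50 - 1/15) + 90 = 749/15 + 90 = 2099/15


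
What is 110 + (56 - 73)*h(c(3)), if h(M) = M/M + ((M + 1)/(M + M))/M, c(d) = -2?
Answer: 761/8 ≈ 95.125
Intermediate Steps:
h(M) = 1 + (1 + M)/(2*M**2) (h(M) = 1 + ((1 + M)/((2*M)))/M = 1 + ((1 + M)*(1/(2*M)))/M = 1 + ((1 + M)/(2*M))/M = 1 + (1 + M)/(2*M**2))
110 + (56 - 73)*h(c(3)) = 110 + (56 - 73)*((1/2)*(1 - 2 + 2*(-2)**2)/(-2)**2) = 110 - 17*(1 - 2 + 2*4)/(2*4) = 110 - 17*(1 - 2 + 8)/(2*4) = 110 - 17*7/(2*4) = 110 - 17*7/8 = 110 - 119/8 = 761/8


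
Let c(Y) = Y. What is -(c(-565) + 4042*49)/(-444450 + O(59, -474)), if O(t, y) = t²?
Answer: 197493/440969 ≈ 0.44786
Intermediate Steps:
-(c(-565) + 4042*49)/(-444450 + O(59, -474)) = -(-565 + 4042*49)/(-444450 + 59²) = -(-565 + 198058)/(-444450 + 3481) = -197493/(-440969) = -197493*(-1)/440969 = -1*(-197493/440969) = 197493/440969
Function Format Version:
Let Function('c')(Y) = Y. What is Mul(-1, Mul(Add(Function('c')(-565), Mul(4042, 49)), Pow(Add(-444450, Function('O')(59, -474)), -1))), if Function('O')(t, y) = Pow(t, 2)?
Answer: Rational(197493, 440969) ≈ 0.44786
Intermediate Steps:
Mul(-1, Mul(Add(Function('c')(-565), Mul(4042, 49)), Pow(Add(-444450, Function('O')(59, -474)), -1))) = Mul(-1, Mul(Add(-565, Mul(4042, 49)), Pow(Add(-444450, Pow(59, 2)), -1))) = Mul(-1, Mul(Add(-565, 198058), Pow(Add(-444450, 3481), -1))) = Mul(-1, Mul(197493, Pow(-440969, -1))) = Mul(-1, Mul(197493, Rational(-1, 440969))) = Mul(-1, Rational(-197493, 440969)) = Rational(197493, 440969)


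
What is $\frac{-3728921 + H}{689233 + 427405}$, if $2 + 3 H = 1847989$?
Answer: $- \frac{4669388}{1674957} \approx -2.7878$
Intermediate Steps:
$H = \frac{1847987}{3}$ ($H = - \frac{2}{3} + \frac{1}{3} \cdot 1847989 = - \frac{2}{3} + \frac{1847989}{3} = \frac{1847987}{3} \approx 6.16 \cdot 10^{5}$)
$\frac{-3728921 + H}{689233 + 427405} = \frac{-3728921 + \frac{1847987}{3}}{689233 + 427405} = - \frac{9338776}{3 \cdot 1116638} = \left(- \frac{9338776}{3}\right) \frac{1}{1116638} = - \frac{4669388}{1674957}$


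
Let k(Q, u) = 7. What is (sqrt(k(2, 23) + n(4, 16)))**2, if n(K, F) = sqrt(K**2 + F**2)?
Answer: 7 + 4*sqrt(17) ≈ 23.492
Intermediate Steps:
n(K, F) = sqrt(F**2 + K**2)
(sqrt(k(2, 23) + n(4, 16)))**2 = (sqrt(7 + sqrt(16**2 + 4**2)))**2 = (sqrt(7 + sqrt(256 + 16)))**2 = (sqrt(7 + sqrt(272)))**2 = (sqrt(7 + 4*sqrt(17)))**2 = 7 + 4*sqrt(17)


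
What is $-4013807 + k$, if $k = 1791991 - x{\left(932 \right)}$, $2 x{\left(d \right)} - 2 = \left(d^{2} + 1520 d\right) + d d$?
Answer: $-3798761$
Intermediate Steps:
$x{\left(d \right)} = 1 + d^{2} + 760 d$ ($x{\left(d \right)} = 1 + \frac{\left(d^{2} + 1520 d\right) + d d}{2} = 1 + \frac{\left(d^{2} + 1520 d\right) + d^{2}}{2} = 1 + \frac{2 d^{2} + 1520 d}{2} = 1 + \left(d^{2} + 760 d\right) = 1 + d^{2} + 760 d$)
$k = 215046$ ($k = 1791991 - \left(1 + 932^{2} + 760 \cdot 932\right) = 1791991 - \left(1 + 868624 + 708320\right) = 1791991 - 1576945 = 215046$)
$-4013807 + k = -4013807 + 215046 = -3798761$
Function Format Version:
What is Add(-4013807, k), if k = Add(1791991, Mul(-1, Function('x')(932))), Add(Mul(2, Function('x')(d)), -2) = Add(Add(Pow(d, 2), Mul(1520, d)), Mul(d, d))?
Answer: -3798761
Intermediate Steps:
Function('x')(d) = Add(1, Pow(d, 2), Mul(760, d)) (Function('x')(d) = Add(1, Mul(Rational(1, 2), Add(Add(Pow(d, 2), Mul(1520, d)), Mul(d, d)))) = Add(1, Mul(Rational(1, 2), Add(Add(Pow(d, 2), Mul(1520, d)), Pow(d, 2)))) = Add(1, Mul(Rational(1, 2), Add(Mul(2, Pow(d, 2)), Mul(1520, d)))) = Add(1, Add(Pow(d, 2), Mul(760, d))) = Add(1, Pow(d, 2), Mul(760, d)))
k = 215046 (k = Add(1791991, Mul(-1, Add(1, Pow(932, 2), Mul(760, 932)))) = Add(1791991, Mul(-1, Add(1, 868624, 708320))) = Add(1791991, Mul(-1, 1576945)) = Add(1791991, -1576945) = 215046)
Add(-4013807, k) = Add(-4013807, 215046) = -3798761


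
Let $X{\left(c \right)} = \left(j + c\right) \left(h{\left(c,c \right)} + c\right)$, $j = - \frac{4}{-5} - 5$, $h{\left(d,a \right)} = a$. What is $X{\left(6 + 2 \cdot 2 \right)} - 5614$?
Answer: $-5498$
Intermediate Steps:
$j = - \frac{21}{5}$ ($j = \left(-4\right) \left(- \frac{1}{5}\right) - 5 = \frac{4}{5} - 5 = - \frac{21}{5} \approx -4.2$)
$X{\left(c \right)} = 2 c \left(- \frac{21}{5} + c\right)$ ($X{\left(c \right)} = \left(- \frac{21}{5} + c\right) \left(c + c\right) = \left(- \frac{21}{5} + c\right) 2 c = 2 c \left(- \frac{21}{5} + c\right)$)
$X{\left(6 + 2 \cdot 2 \right)} - 5614 = \frac{2 \left(6 + 2 \cdot 2\right) \left(-21 + 5 \left(6 + 2 \cdot 2\right)\right)}{5} - 5614 = \frac{2 \left(6 + 4\right) \left(-21 + 5 \left(6 + 4\right)\right)}{5} - 5614 = \frac{2}{5} \cdot 10 \left(-21 + 5 \cdot 10\right) - 5614 = \frac{2}{5} \cdot 10 \left(-21 + 50\right) - 5614 = \frac{2}{5} \cdot 10 \cdot 29 - 5614 = 116 - 5614 = -5498$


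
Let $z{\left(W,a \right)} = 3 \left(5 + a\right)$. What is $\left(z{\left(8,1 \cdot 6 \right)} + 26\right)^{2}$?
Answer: $3481$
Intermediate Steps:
$z{\left(W,a \right)} = 15 + 3 a$
$\left(z{\left(8,1 \cdot 6 \right)} + 26\right)^{2} = \left(\left(15 + 3 \cdot 1 \cdot 6\right) + 26\right)^{2} = \left(\left(15 + 3 \cdot 6\right) + 26\right)^{2} = \left(\left(15 + 18\right) + 26\right)^{2} = \left(33 + 26\right)^{2} = 59^{2} = 3481$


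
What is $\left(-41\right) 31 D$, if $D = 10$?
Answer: $-12710$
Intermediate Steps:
$\left(-41\right) 31 D = \left(-41\right) 31 \cdot 10 = \left(-1271\right) 10 = -12710$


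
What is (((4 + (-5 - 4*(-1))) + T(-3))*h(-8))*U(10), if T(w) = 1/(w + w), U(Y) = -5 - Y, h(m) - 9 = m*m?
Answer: -6205/2 ≈ -3102.5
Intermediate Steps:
h(m) = 9 + m² (h(m) = 9 + m*m = 9 + m²)
T(w) = 1/(2*w)
(((4 + (-5 - 4*(-1))) + T(-3))*h(-8))*U(10) = (((4 + (-5 - 4*(-1))) + (½)/(-3))*(9 + (-8)²))*(-5 - 1*10) = (((4 + (-5 + 4)) + (½)*(-⅓))*(9 + 64))*(-5 - 10) = (((4 - 1) - ⅙)*73)*(-15) = ((3 - ⅙)*73)*(-15) = ((17/6)*73)*(-15) = (1241/6)*(-15) = -6205/2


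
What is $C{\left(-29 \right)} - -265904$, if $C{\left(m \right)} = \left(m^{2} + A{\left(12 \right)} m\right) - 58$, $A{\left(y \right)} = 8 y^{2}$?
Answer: $233279$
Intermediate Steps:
$C{\left(m \right)} = -58 + m^{2} + 1152 m$ ($C{\left(m \right)} = \left(m^{2} + 8 \cdot 12^{2} m\right) - 58 = \left(m^{2} + 8 \cdot 144 m\right) - 58 = \left(m^{2} + 1152 m\right) - 58 = -58 + m^{2} + 1152 m$)
$C{\left(-29 \right)} - -265904 = \left(-58 + \left(-29\right)^{2} + 1152 \left(-29\right)\right) - -265904 = \left(-58 + 841 - 33408\right) + 265904 = -32625 + 265904 = 233279$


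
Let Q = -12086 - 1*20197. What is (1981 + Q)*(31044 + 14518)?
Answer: -1380619724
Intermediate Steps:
Q = -32283 (Q = -12086 - 20197 = -32283)
(1981 + Q)*(31044 + 14518) = (1981 - 32283)*(31044 + 14518) = -30302*45562 = -1380619724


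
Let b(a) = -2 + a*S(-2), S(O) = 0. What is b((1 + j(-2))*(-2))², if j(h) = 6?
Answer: 4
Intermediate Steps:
b(a) = -2 (b(a) = -2 + a*0 = -2 + 0 = -2)
b((1 + j(-2))*(-2))² = (-2)² = 4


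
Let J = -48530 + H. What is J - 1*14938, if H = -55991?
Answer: -119459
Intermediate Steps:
J = -104521 (J = -48530 - 55991 = -104521)
J - 1*14938 = -104521 - 1*14938 = -104521 - 14938 = -119459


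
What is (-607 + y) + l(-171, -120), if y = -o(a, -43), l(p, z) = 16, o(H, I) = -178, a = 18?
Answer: -413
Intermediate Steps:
y = 178 (y = -1*(-178) = 178)
(-607 + y) + l(-171, -120) = (-607 + 178) + 16 = -429 + 16 = -413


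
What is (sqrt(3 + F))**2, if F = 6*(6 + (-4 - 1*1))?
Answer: 9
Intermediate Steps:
F = 6 (F = 6*(6 + (-4 - 1)) = 6*(6 - 5) = 6*1 = 6)
(sqrt(3 + F))**2 = (sqrt(3 + 6))**2 = (sqrt(9))**2 = 3**2 = 9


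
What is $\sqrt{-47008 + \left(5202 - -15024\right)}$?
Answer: $i \sqrt{26782} \approx 163.65 i$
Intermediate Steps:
$\sqrt{-47008 + \left(5202 - -15024\right)} = \sqrt{-47008 + \left(5202 + 15024\right)} = \sqrt{-47008 + 20226} = \sqrt{-26782} = i \sqrt{26782}$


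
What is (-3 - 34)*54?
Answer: -1998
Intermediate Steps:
(-3 - 34)*54 = -37*54 = -1998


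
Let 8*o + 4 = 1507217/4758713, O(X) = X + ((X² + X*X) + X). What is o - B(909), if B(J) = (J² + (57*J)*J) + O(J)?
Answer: -1887445613698947/38069704 ≈ -4.9579e+7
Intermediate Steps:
O(X) = 2*X + 2*X² (O(X) = X + ((X² + X²) + X) = X + (2*X² + X) = X + (X + 2*X²) = 2*X + 2*X²)
o = -17527635/38069704 (o = -½ + (1507217/4758713)/8 = -½ + (1507217*(1/4758713))/8 = -½ + (⅛)*(1507217/4758713) = -½ + 1507217/38069704 = -17527635/38069704 ≈ -0.46041)
B(J) = 58*J² + 2*J*(1 + J) (B(J) = (J² + (57*J)*J) + 2*J*(1 + J) = (J² + 57*J²) + 2*J*(1 + J) = 58*J² + 2*J*(1 + J))
o - B(909) = -17527635/38069704 - 2*909*(1 + 30*909) = -17527635/38069704 - 2*909*(1 + 27270) = -17527635/38069704 - 2*909*27271 = -17527635/38069704 - 1*49578678 = -17527635/38069704 - 49578678 = -1887445613698947/38069704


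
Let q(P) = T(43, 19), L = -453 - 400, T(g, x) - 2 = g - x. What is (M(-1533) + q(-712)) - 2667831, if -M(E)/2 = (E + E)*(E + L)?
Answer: -17298757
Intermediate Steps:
T(g, x) = 2 + g - x (T(g, x) = 2 + (g - x) = 2 + g - x)
L = -853
q(P) = 26 (q(P) = 2 + 43 - 1*19 = 2 + 43 - 19 = 26)
M(E) = -4*E*(-853 + E) (M(E) = -2*(E + E)*(E - 853) = -2*2*E*(-853 + E) = -4*E*(-853 + E))
(M(-1533) + q(-712)) - 2667831 = (4*(-1533)*(853 - 1*(-1533)) + 26) - 2667831 = (4*(-1533)*(853 + 1533) + 26) - 2667831 = (4*(-1533)*2386 + 26) - 2667831 = (-14630952 + 26) - 2667831 = -14630926 - 2667831 = -17298757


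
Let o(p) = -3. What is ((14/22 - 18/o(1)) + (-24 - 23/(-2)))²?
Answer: 16641/484 ≈ 34.382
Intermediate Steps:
((14/22 - 18/o(1)) + (-24 - 23/(-2)))² = ((14/22 - 18/(-3)) + (-24 - 23/(-2)))² = ((14*(1/22) - 18*(-⅓)) + (-24 - 23*(-1)/2))² = ((7/11 + 6) + (-24 - 1*(-23/2)))² = (73/11 + (-24 + 23/2))² = (73/11 - 25/2)² = (-129/22)² = 16641/484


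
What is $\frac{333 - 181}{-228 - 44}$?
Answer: $- \frac{19}{34} \approx -0.55882$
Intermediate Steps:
$\frac{333 - 181}{-228 - 44} = \frac{152}{-272} = 152 \left(- \frac{1}{272}\right) = - \frac{19}{34}$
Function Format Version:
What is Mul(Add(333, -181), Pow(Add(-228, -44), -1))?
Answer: Rational(-19, 34) ≈ -0.55882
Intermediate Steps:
Mul(Add(333, -181), Pow(Add(-228, -44), -1)) = Mul(152, Pow(-272, -1)) = Mul(152, Rational(-1, 272)) = Rational(-19, 34)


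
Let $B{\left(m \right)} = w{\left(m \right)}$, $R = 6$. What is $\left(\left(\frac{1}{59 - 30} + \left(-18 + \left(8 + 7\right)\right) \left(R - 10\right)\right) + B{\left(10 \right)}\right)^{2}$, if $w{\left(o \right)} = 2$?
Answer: $\frac{165649}{841} \approx 196.97$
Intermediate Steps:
$B{\left(m \right)} = 2$
$\left(\left(\frac{1}{59 - 30} + \left(-18 + \left(8 + 7\right)\right) \left(R - 10\right)\right) + B{\left(10 \right)}\right)^{2} = \left(\left(\frac{1}{59 - 30} + \left(-18 + \left(8 + 7\right)\right) \left(6 - 10\right)\right) + 2\right)^{2} = \left(\left(\frac{1}{29} + \left(-18 + 15\right) \left(-4\right)\right) + 2\right)^{2} = \left(\left(\frac{1}{29} - -12\right) + 2\right)^{2} = \left(\left(\frac{1}{29} + 12\right) + 2\right)^{2} = \left(\frac{349}{29} + 2\right)^{2} = \left(\frac{407}{29}\right)^{2} = \frac{165649}{841}$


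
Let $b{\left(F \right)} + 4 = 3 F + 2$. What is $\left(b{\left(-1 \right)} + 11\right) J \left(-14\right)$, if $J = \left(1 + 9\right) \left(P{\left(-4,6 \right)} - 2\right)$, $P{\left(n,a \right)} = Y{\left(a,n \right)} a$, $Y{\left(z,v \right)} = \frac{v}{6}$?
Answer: $5040$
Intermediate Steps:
$b{\left(F \right)} = -2 + 3 F$ ($b{\left(F \right)} = -4 + \left(3 F + 2\right) = -4 + \left(2 + 3 F\right) = -2 + 3 F$)
$Y{\left(z,v \right)} = \frac{v}{6}$ ($Y{\left(z,v \right)} = v \frac{1}{6} = \frac{v}{6}$)
$P{\left(n,a \right)} = \frac{a n}{6}$ ($P{\left(n,a \right)} = \frac{n}{6} a = \frac{a n}{6}$)
$J = -60$ ($J = \left(1 + 9\right) \left(\frac{1}{6} \cdot 6 \left(-4\right) - 2\right) = 10 \left(-4 - 2\right) = 10 \left(-6\right) = -60$)
$\left(b{\left(-1 \right)} + 11\right) J \left(-14\right) = \left(\left(-2 + 3 \left(-1\right)\right) + 11\right) \left(-60\right) \left(-14\right) = \left(\left(-2 - 3\right) + 11\right) \left(-60\right) \left(-14\right) = \left(-5 + 11\right) \left(-60\right) \left(-14\right) = 6 \left(-60\right) \left(-14\right) = \left(-360\right) \left(-14\right) = 5040$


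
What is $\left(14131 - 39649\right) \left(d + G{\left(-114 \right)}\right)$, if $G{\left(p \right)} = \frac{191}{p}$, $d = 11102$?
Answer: $- \frac{5381903561}{19} \approx -2.8326 \cdot 10^{8}$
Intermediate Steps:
$\left(14131 - 39649\right) \left(d + G{\left(-114 \right)}\right) = \left(14131 - 39649\right) \left(11102 + \frac{191}{-114}\right) = - 25518 \left(11102 + 191 \left(- \frac{1}{114}\right)\right) = - 25518 \left(11102 - \frac{191}{114}\right) = \left(-25518\right) \frac{1265437}{114} = - \frac{5381903561}{19}$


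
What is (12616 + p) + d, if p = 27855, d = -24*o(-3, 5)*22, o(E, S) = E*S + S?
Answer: 45751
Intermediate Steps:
o(E, S) = S + E*S
d = 5280 (d = -120*(1 - 3)*22 = -120*(-2)*22 = -24*(-10)*22 = 240*22 = 5280)
(12616 + p) + d = (12616 + 27855) + 5280 = 40471 + 5280 = 45751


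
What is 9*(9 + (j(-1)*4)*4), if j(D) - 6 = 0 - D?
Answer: 1089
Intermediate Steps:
j(D) = 6 - D (j(D) = 6 + (0 - D) = 6 - D)
9*(9 + (j(-1)*4)*4) = 9*(9 + ((6 - 1*(-1))*4)*4) = 9*(9 + ((6 + 1)*4)*4) = 9*(9 + (7*4)*4) = 9*(9 + 28*4) = 9*(9 + 112) = 9*121 = 1089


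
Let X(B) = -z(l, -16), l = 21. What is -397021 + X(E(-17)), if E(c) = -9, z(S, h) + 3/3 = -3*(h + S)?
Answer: -397005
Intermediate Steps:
z(S, h) = -1 - 3*S - 3*h (z(S, h) = -1 - 3*(h + S) = -1 - 3*(S + h) = -1 + (-3*S - 3*h) = -1 - 3*S - 3*h)
X(B) = 16 (X(B) = -(-1 - 3*21 - 3*(-16)) = -(-1 - 63 + 48) = -1*(-16) = 16)
-397021 + X(E(-17)) = -397021 + 16 = -397005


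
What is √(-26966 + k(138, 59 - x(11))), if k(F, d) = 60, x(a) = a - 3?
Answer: I*√26906 ≈ 164.03*I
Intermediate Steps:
x(a) = -3 + a
√(-26966 + k(138, 59 - x(11))) = √(-26966 + 60) = √(-26906) = I*√26906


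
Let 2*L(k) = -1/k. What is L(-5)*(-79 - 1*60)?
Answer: -139/10 ≈ -13.900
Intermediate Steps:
L(k) = -1/(2*k) (L(k) = (-1/k)/2 = -1/(2*k))
L(-5)*(-79 - 1*60) = (-½/(-5))*(-79 - 1*60) = (-½*(-⅕))*(-79 - 60) = (⅒)*(-139) = -139/10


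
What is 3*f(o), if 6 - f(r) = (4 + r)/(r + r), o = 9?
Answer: 95/6 ≈ 15.833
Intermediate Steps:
f(r) = 6 - (4 + r)/(2*r) (f(r) = 6 - (4 + r)/(r + r) = 6 - (4 + r)/(2*r))
3*f(o) = 3*(11/2 - 2/9) = 3*(95/18) = 95/6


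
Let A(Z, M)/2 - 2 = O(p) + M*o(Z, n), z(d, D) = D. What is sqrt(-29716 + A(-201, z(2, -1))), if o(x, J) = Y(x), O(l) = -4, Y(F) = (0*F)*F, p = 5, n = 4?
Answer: 2*I*sqrt(7430) ≈ 172.4*I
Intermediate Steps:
Y(F) = 0 (Y(F) = 0*F = 0)
o(x, J) = 0
A(Z, M) = -4 (A(Z, M) = 4 + 2*(-4 + M*0) = 4 + 2*(-4 + 0) = 4 + 2*(-4) = 4 - 8 = -4)
sqrt(-29716 + A(-201, z(2, -1))) = sqrt(-29716 - 4) = sqrt(-29720) = 2*I*sqrt(7430)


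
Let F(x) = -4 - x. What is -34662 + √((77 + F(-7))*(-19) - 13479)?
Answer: -34662 + I*√14999 ≈ -34662.0 + 122.47*I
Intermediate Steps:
-34662 + √((77 + F(-7))*(-19) - 13479) = -34662 + √((77 + (-4 - 1*(-7)))*(-19) - 13479) = -34662 + √((77 + (-4 + 7))*(-19) - 13479) = -34662 + √((77 + 3)*(-19) - 13479) = -34662 + √(80*(-19) - 13479) = -34662 + √(-1520 - 13479) = -34662 + √(-14999) = -34662 + I*√14999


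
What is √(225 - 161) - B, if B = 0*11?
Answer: 8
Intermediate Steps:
B = 0
√(225 - 161) - B = √(225 - 161) - 1*0 = √64 + 0 = 8 + 0 = 8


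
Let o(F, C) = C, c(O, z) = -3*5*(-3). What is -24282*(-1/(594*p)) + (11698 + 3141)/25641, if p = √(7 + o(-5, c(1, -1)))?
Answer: 1349/2331 + 1349*√13/858 ≈ 6.2476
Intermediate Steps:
c(O, z) = 45 (c(O, z) = -15*(-3) = 45)
p = 2*√13 (p = √(7 + 45) = √52 = 2*√13 ≈ 7.2111)
-24282*(-1/(594*p)) + (11698 + 3141)/25641 = -24282*(-√13/15444) + (11698 + 3141)/25641 = -24282*(-√13/15444) + 14839*(1/25641) = -24282*(-√13/15444) + 1349/2331 = -(-1349)*√13/858 + 1349/2331 = 1349*√13/858 + 1349/2331 = 1349/2331 + 1349*√13/858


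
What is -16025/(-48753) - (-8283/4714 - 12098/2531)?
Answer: 3993649848835/581678575902 ≈ 6.8657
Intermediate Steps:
-16025/(-48753) - (-8283/4714 - 12098/2531) = -16025*(-1/48753) - (-8283*1/4714 - 12098*1/2531) = 16025/48753 - (-8283/4714 - 12098/2531) = 16025/48753 - 1*(-77994245/11931134) = 16025/48753 + 77994245/11931134 = 3993649848835/581678575902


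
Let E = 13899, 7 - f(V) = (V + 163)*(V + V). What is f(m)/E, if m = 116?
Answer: -64721/13899 ≈ -4.6565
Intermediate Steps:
f(V) = 7 - 2*V*(163 + V) (f(V) = 7 - (V + 163)*(V + V) = 7 - (163 + V)*2*V = 7 - 2*V*(163 + V))
f(m)/E = (7 - 326*116 - 2*116²)/13899 = (7 - 37816 - 2*13456)*(1/13899) = (7 - 37816 - 26912)*(1/13899) = -64721*1/13899 = -64721/13899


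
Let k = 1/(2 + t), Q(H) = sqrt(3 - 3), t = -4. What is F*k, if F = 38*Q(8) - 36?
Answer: 18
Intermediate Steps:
Q(H) = 0 (Q(H) = sqrt(0) = 0)
k = -1/2 (k = 1/(2 - 4) = 1/(-2) = -1/2 ≈ -0.50000)
F = -36 (F = 38*0 - 36 = 0 - 36 = -36)
F*k = -36*(-1/2) = 18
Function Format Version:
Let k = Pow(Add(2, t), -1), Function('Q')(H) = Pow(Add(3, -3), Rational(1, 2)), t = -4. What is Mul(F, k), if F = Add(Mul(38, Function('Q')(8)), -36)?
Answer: 18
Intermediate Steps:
Function('Q')(H) = 0 (Function('Q')(H) = Pow(0, Rational(1, 2)) = 0)
k = Rational(-1, 2) (k = Pow(Add(2, -4), -1) = Pow(-2, -1) = Rational(-1, 2) ≈ -0.50000)
F = -36 (F = Add(Mul(38, 0), -36) = Add(0, -36) = -36)
Mul(F, k) = Mul(-36, Rational(-1, 2)) = 18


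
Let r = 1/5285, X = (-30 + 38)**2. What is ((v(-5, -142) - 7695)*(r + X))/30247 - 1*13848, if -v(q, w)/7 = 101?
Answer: -2216519410842/159855395 ≈ -13866.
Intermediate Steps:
X = 64 (X = 8**2 = 64)
v(q, w) = -707 (v(q, w) = -7*101 = -707)
r = 1/5285 ≈ 0.00018921
((v(-5, -142) - 7695)*(r + X))/30247 - 1*13848 = ((-707 - 7695)*(1/5285 + 64))/30247 - 1*13848 = -8402*338241/5285*(1/30247) - 13848 = -2841900882/5285*1/30247 - 13848 = -2841900882/159855395 - 13848 = -2216519410842/159855395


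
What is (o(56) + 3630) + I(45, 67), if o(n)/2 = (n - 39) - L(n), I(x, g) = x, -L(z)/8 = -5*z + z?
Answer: 125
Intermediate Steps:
L(z) = 32*z (L(z) = -8*(-5*z + z) = -(-32)*z = 32*z)
o(n) = -78 - 62*n (o(n) = 2*((n - 39) - 32*n) = 2*((-39 + n) - 32*n) = 2*(-39 - 31*n) = -78 - 62*n)
(o(56) + 3630) + I(45, 67) = ((-78 - 62*56) + 3630) + 45 = ((-78 - 3472) + 3630) + 45 = (-3550 + 3630) + 45 = 80 + 45 = 125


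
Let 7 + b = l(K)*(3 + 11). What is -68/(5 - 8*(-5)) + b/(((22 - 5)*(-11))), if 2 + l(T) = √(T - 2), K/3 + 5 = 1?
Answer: -11141/8415 - 14*I*√14/187 ≈ -1.3239 - 0.28012*I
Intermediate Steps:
K = -12 (K = -15 + 3*1 = -15 + 3 = -12)
l(T) = -2 + √(-2 + T) (l(T) = -2 + √(T - 2) = -2 + √(-2 + T))
b = -35 + 14*I*√14 (b = -7 + (-2 + √(-2 - 12))*(3 + 11) = -7 + (-2 + √(-14))*14 = -7 + (-2 + I*√14)*14 = -7 + (-28 + 14*I*√14) = -35 + 14*I*√14 ≈ -35.0 + 52.383*I)
-68/(5 - 8*(-5)) + b/(((22 - 5)*(-11))) = -68/(5 - 8*(-5)) + (-35 + 14*I*√14)/(((22 - 5)*(-11))) = -68/(5 + 40) + (-35 + 14*I*√14)/((17*(-11))) = -68/45 + (-35 + 14*I*√14)/(-187) = -68*1/45 + (-35 + 14*I*√14)*(-1/187) = -68/45 + (35/187 - 14*I*√14/187) = -11141/8415 - 14*I*√14/187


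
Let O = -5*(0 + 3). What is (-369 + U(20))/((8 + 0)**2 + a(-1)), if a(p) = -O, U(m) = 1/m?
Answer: -7379/1580 ≈ -4.6702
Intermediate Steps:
O = -15 (O = -5*3 = -15)
a(p) = 15 (a(p) = -1*(-15) = 15)
(-369 + U(20))/((8 + 0)**2 + a(-1)) = (-369 + 1/20)/((8 + 0)**2 + 15) = (-369 + 1/20)/(8**2 + 15) = -7379/(20*(64 + 15)) = -7379/20/79 = -7379/20*1/79 = -7379/1580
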